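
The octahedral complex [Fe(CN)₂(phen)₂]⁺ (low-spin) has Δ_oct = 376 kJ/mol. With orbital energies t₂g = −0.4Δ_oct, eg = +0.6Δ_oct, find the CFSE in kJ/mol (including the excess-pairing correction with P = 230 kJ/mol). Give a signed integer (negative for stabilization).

Ligand charges: 2×(-1) from CN⁻ and 2×(+0) from phen sum to -2; with overall charge +1, Fe is +3.
Fe³⁺: group 8, so d-count = 8 − 3 = 5.
Electron filling gives t₂g⁵ eg⁰.
CFSE(orbital) = 5×(-0.4Δ_oct) + 0×(0.6Δ_oct) = -2.0Δ_oct; with Δ_oct = 376 kJ/mol that is -752 kJ/mol.
Relative to high-spin t₂g³ eg² (0 paired), the low-spin configuration has 2 additional pairs, contributing +2 × 230 = +460 kJ/mol.
Combining: -752 + 460 = -292 kJ/mol.

-292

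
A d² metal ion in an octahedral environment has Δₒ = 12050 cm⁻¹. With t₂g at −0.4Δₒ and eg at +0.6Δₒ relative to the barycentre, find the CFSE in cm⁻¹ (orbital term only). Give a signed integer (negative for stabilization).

Configuration: t₂g² eg⁰.
The orbital stabilization is -0.8Δₒ = -0.8 × 12050 = -9640 cm⁻¹.

-9640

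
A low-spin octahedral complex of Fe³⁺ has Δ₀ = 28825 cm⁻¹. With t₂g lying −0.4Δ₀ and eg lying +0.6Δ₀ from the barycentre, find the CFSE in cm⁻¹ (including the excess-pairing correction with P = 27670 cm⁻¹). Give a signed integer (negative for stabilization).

-2310

Group 8 minus oxidation state +3 gives a d⁵ configuration for Fe³⁺.
Electron filling gives t₂g⁵ eg⁰.
CFSE(orbital) = 5×(-0.4Δ₀) + 0×(0.6Δ₀) = -2.0Δ₀; with Δ₀ = 28825 cm⁻¹ that is -57650 cm⁻¹.
High-spin d⁵ would be t₂g³ eg² with 0 pairs; low-spin has 2, so 2 excess pairs cost +2P = +55340 cm⁻¹.
Overall CFSE = -57650 + 55340 = -2310 cm⁻¹.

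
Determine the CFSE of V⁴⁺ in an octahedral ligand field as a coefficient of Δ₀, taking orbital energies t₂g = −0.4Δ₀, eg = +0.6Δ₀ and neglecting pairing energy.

V⁴⁺: group 5, so d-count = 5 − 4 = 1.
Configuration: t₂g¹ eg⁰.
CFSE = 1(-0.4Δ₀) + 0(0.6Δ₀) = -0.4Δ₀ + 0.0Δ₀ = -0.4Δ₀.

-0.4 Δ₀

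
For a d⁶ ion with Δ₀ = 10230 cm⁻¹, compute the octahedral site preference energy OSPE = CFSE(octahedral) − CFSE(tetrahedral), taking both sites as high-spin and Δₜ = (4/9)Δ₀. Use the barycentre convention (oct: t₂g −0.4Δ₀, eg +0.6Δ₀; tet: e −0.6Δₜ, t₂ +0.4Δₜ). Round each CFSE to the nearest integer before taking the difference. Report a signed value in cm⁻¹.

-1364

In an octahedral site d⁶ (HS) is t2g^4 e_g^2, giving CFSE(oct) = -0.4Δ₀ = -4092 cm⁻¹.
Tetrahedral: e^3 t2^3, CFSE = 3(−0.6) + 3(+0.4) = -0.6Δₜ = -0.6 × (4/9) × 10230 = -2728 cm⁻¹.
OSPE = -4092 − (-2728) = -1364 cm⁻¹.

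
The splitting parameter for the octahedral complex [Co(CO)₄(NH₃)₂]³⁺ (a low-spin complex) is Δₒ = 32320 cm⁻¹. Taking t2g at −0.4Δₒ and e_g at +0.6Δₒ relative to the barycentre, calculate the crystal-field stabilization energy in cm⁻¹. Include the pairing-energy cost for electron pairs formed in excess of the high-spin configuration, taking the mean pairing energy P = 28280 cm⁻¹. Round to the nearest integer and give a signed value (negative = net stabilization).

-21008

Ligand charges: 4×(+0) from CO and 2×(+0) from NH₃ sum to +0; with overall charge +3, Co is +3.
Co³⁺: group 9, so d-count = 9 − 3 = 6.
Electron filling gives t2g^6 e_g^0.
CFSE(orbital) = 6×(-0.4Δₒ) + 0×(0.6Δₒ) = -2.4Δₒ; with Δₒ = 32320 cm⁻¹ that is -77568 cm⁻¹.
Relative to high-spin t2g^4 e_g^2 (1 paired), the low-spin configuration has 2 additional pairs, contributing +2 × 28280 = +56560 cm⁻¹.
Overall CFSE = -77568 + 56560 = -21008 cm⁻¹.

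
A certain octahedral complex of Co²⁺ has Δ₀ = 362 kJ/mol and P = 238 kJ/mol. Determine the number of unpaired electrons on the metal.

Co²⁺: group 9, so d-count = 9 − 2 = 7.
Δ₀ > P, so pairing is preferred: the ground state is low-spin.
That gives t₂g⁶ eg¹.
Unpaired electrons: 1.

1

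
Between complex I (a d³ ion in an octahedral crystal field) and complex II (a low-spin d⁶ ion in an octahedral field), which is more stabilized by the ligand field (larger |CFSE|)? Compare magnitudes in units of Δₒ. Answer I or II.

I: For octahedral d³ the high- and low-spin configurations coincide; t₂g³ eg⁰, CFSE = -1.2Δₒ.
II: t2g^6 e_g^0, CFSE = -2.4Δₒ.
So II has the larger |CFSE|.

II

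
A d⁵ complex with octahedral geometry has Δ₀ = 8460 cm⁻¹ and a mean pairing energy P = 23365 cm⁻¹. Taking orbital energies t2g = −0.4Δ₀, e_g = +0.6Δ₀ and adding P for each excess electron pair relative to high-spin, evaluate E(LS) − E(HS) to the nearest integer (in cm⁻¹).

29810

High-spin: t2g^3 e_g^2, CFSE = 0.0Δ₀ = 0 cm⁻¹.
Low-spin: t2g^5 e_g^0, orbital CFSE = -2.0Δ₀ = -16920 cm⁻¹; plus 2 excess pairs × P = +46730 cm⁻¹; total 29810 cm⁻¹.
The difference is 29810 − (0) = 29810 cm⁻¹, so high-spin lies lower.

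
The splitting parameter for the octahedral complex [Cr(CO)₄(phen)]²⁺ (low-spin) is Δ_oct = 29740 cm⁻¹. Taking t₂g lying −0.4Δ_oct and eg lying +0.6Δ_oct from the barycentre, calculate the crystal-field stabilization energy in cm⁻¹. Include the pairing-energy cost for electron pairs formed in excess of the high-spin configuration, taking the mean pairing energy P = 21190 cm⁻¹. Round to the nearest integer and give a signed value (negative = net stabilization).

-26394

Ligand charges: 4×(+0) from CO and 1×(+0) from phen sum to +0; with overall charge +2, Cr is +2.
Cr sits in group 6; removing 2 electrons leaves Cr²⁺ with 6 − 2 = 4 d electrons.
Electron filling gives t₂g⁴ eg⁰.
Orbital CFSE = 4(-0.4) + 0(0.6) = -1.6Δ_oct = -1.6 × 29740 = -47584 cm⁻¹.
High-spin d⁴ would be t₂g³ eg¹ with 0 pairs; low-spin has 1, so 1 excess pair costs +1P = +21190 cm⁻¹.
Net CFSE = -47584 + 21190 = -26394 cm⁻¹.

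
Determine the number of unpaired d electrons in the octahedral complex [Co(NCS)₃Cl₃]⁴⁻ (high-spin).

3

Ligand charges: 3×(-1) from NCS⁻ and 3×(-1) from Cl⁻ sum to -6; with overall charge -4, Co is +2.
Co is in group 9, so Co²⁺ is d⁷ (9 − 2 = 7).
Configuration: t2g^5 e_g^2, giving 3 unpaired electrons.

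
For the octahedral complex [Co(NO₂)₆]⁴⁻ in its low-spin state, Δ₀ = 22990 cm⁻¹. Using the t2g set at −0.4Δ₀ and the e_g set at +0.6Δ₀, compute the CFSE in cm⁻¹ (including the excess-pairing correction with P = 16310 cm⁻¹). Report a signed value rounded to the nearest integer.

-25072

Each NO₂⁻ contributes -1; 6 × (-1) = -6. With overall charge -4, Co is in the +2 oxidation state.
Co is in group 9, so Co²⁺ is d⁷ (9 − 2 = 7).
Configuration: t2g^6 e_g^1.
The orbital stabilization is -1.8Δ₀ = -1.8 × 22990 = -41382 cm⁻¹.
Relative to high-spin t2g^5 e_g^2 (2 paired), the low-spin configuration has 1 additional pair, contributing +1 × 16310 = +16310 cm⁻¹.
Combining: -41382 + 16310 = -25072 cm⁻¹.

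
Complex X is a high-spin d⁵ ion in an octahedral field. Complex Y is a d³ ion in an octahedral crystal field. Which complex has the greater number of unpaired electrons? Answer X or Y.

X: t2g^3 e_g^2 → 5 unpaired.
Y: t2g^3 e_g^0 → 3 unpaired.
So X has more unpaired electrons.

X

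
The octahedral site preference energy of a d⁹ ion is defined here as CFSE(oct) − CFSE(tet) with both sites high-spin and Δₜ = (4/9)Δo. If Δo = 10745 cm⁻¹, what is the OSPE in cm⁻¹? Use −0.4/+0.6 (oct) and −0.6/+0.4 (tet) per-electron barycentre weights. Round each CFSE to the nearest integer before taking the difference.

-4537

Octahedral (high-spin): t₂g⁶ eg³, CFSE = 6(−0.4) + 3(+0.6) = -0.6Δo = -0.6 × 10745 = -6447 cm⁻¹.
In a tetrahedral site the filling is e⁴ t₂⁵: CFSE(tet) = -0.4Δₜ = -0.4 × (4/9)(10745) = -1910 cm⁻¹.
OSPE = CFSE(oct) − CFSE(tet) = -6447 − (-1910) = -4537 cm⁻¹.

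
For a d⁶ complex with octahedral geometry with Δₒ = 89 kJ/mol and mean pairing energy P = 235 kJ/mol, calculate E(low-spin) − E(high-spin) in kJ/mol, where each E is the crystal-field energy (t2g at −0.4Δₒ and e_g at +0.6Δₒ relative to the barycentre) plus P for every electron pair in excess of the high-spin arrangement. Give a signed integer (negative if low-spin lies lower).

292

High-spin d⁶ fills as t2g^4 e_g^2 with CFSE 4(−0.4) + 2(+0.6) = -0.4Δₒ = -36 kJ/mol.
For low-spin the configuration is t2g^6 e_g^0: orbital energy -2.4 × 89 = -214 kJ/mol, and 2 additional pairs relative to high-spin add 470 kJ/mol, giving 256 kJ/mol.
Thus E(LS) − E(HS) = 292 kJ/mol.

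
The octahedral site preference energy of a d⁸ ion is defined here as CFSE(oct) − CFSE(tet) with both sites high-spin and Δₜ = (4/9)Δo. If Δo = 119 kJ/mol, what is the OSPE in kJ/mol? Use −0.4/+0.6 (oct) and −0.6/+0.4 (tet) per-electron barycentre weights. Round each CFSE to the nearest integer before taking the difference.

-101

Octahedral (high-spin): t2g^6 e_g^2, CFSE = 6(−0.4) + 2(+0.6) = -1.2Δo = -1.2 × 119 = -143 kJ/mol.
Tetrahedral: e^4 t2^4, CFSE = 4(−0.6) + 4(+0.4) = -0.8Δₜ = -0.8 × (4/9) × 119 = -42 kJ/mol.
OSPE = CFSE(oct) − CFSE(tet) = -143 − (-42) = -101 kJ/mol.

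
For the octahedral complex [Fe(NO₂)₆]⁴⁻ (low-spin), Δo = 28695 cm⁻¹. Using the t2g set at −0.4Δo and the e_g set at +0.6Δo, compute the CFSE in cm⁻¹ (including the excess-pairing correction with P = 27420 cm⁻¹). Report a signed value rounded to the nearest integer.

-14028

Each NO₂⁻ contributes -1; 6 × (-1) = -6. With overall charge -4, Fe is in the +2 oxidation state.
Fe sits in group 8; removing 2 electrons leaves Fe²⁺ with 8 − 2 = 6 d electrons.
The d⁶ electrons fill as t2g^6 e_g^0.
Orbital CFSE = 6(-0.4) + 0(0.6) = -2.4Δo = -2.4 × 28695 = -68868 cm⁻¹.
Relative to high-spin t2g^4 e_g^2 (1 paired), the low-spin configuration has 2 additional pairs, contributing +2 × 27420 = +54840 cm⁻¹.
Overall CFSE = -68868 + 54840 = -14028 cm⁻¹.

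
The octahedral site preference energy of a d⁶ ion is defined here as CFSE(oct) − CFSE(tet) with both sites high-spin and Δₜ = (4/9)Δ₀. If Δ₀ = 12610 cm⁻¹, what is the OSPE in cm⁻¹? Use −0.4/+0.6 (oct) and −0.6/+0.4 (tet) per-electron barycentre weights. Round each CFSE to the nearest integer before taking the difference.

In an octahedral site d⁶ (HS) is t₂g⁴ eg², giving CFSE(oct) = -0.4Δ₀ = -5044 cm⁻¹.
Tetrahedral: e³ t₂³, CFSE = 3(−0.6) + 3(+0.4) = -0.6Δₜ = -0.6 × (4/9) × 12610 = -3363 cm⁻¹.
OSPE = CFSE(oct) − CFSE(tet) = -5044 − (-3363) = -1681 cm⁻¹.

-1681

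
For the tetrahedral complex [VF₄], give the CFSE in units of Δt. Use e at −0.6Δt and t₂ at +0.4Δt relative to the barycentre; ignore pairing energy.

Each F⁻ contributes -1; 4 × (-1) = -4. With overall charge +0, V is in the +4 oxidation state.
V sits in group 5; removing 4 electrons leaves V⁴⁺ with 5 − 4 = 1 d electrons.
Tetrahedral splitting is small, so the complex is high-spin.
Configuration: e¹ t₂⁰.
CFSE = 1(-0.6Δt) + 0(0.4Δt) = -0.6Δt + 0.0Δt = -0.6Δt.

-0.6 Δt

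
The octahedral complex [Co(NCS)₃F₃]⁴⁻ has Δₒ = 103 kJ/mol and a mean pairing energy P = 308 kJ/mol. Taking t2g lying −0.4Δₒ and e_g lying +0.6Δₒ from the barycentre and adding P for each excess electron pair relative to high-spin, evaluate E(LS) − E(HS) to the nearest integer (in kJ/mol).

205

Ligand charges: 3×(-1) from NCS⁻ and 3×(-1) from F⁻ sum to -6; with overall charge -4, Co is +2.
Group 9 minus oxidation state +2 gives a d⁷ configuration for Co²⁺.
High-spin d⁷ fills as t2g^5 e_g^2 with CFSE 5(−0.4) + 2(+0.6) = -0.8Δₒ = -82 kJ/mol.
For low-spin the configuration is t2g^6 e_g^1: orbital energy -1.8 × 103 = -185 kJ/mol, and 1 additional pair relative to high-spin adds 308 kJ/mol, giving 123 kJ/mol.
E(LS) − E(HS) = 123 − (-82) = 205 kJ/mol.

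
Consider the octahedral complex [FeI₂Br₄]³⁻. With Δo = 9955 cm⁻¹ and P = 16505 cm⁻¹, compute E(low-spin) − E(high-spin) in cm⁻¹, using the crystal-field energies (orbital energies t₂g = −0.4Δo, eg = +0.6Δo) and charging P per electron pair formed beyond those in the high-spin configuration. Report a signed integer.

13100

Ligand charges: 2×(-1) from I⁻ and 4×(-1) from Br⁻ sum to -6; with overall charge -3, Fe is +3.
Fe sits in group 8; removing 3 electrons leaves Fe³⁺ with 8 − 3 = 5 d electrons.
High-spin: t₂g³ eg², CFSE = 0.0Δo = 0 cm⁻¹.
Low-spin t₂g⁵ eg⁰ gives -2.0Δo = -19910 cm⁻¹, but forming 2 extra pairs costs 2P = 33010 cm⁻¹, so E(LS) = -19910 + 33010 = 13100 cm⁻¹.
The difference is 13100 − (0) = 13100 cm⁻¹, so high-spin lies lower.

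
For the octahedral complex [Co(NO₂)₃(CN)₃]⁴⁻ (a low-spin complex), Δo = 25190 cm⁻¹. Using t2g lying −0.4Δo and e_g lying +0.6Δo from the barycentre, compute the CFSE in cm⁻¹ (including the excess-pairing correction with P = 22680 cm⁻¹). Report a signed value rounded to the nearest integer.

Ligand charges: 3×(-1) from NO₂⁻ and 3×(-1) from CN⁻ sum to -6; with overall charge -4, Co is +2.
Group 9 minus oxidation state +2 gives a d⁷ configuration for Co²⁺.
The d⁷ electrons fill as t2g^6 e_g^1.
The orbital stabilization is -1.8Δo = -1.8 × 25190 = -45342 cm⁻¹.
High-spin d⁷ would be t2g^5 e_g^2 with 2 pairs; low-spin has 3, so 1 excess pair costs +1P = +22680 cm⁻¹.
Net CFSE = -45342 + 22680 = -22662 cm⁻¹.

-22662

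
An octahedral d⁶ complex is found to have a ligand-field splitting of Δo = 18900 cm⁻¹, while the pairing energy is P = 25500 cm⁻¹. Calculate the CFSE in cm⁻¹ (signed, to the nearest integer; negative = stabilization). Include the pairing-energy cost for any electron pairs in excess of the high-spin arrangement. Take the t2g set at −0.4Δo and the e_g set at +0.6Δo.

Here Δo < P (18900 < 25500), so the high-spin state is favoured.
That gives t2g^4 e_g^2.
Orbital CFSE = -0.4Δo = -0.4 × 18900 = -7560 cm⁻¹.
High-spin has no excess pairs, so no pairing correction applies.

-7560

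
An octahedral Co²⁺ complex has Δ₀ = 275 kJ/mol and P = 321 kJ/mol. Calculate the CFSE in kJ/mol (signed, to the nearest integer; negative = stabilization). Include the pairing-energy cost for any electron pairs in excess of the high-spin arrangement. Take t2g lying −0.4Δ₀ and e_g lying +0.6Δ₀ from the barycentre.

-220

Co²⁺: group 9, so d-count = 9 − 2 = 7.
Since Δ₀ = 275 kJ/mol < P = 321 kJ/mol, the complex adopts the high-spin configuration.
Filling d⁷ accordingly: t2g^5 e_g^2.
Orbital CFSE = -0.8Δ₀ = -0.8 × 275 = -220 kJ/mol.
High-spin has no excess pairs, so no pairing correction applies.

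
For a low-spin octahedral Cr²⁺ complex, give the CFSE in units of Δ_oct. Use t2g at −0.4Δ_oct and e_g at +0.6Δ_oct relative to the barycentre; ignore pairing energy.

Group 6 minus oxidation state +2 gives a d⁴ configuration for Cr²⁺.
Configuration: t2g^4 e_g^0.
CFSE = 4(-0.4Δ_oct) + 0(0.6Δ_oct) = -1.6Δ_oct + 0.0Δ_oct = -1.6Δ_oct.

-1.6 Δ_oct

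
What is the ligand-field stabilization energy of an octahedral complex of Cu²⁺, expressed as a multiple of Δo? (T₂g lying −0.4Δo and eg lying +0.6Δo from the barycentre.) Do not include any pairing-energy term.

-0.6 Δo

Cu²⁺: group 11, so d-count = 11 − 2 = 9.
For octahedral d⁹ the high- and low-spin configurations coincide.
Configuration: t₂g⁶ eg³.
CFSE = 6(-0.4Δo) + 3(0.6Δo) = -2.4Δo + 1.8Δo = -0.6Δo.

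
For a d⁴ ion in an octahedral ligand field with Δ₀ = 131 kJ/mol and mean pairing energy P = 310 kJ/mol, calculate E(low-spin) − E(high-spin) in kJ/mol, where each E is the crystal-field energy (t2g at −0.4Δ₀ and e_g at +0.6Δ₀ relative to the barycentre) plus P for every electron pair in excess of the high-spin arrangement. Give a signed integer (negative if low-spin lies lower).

High-spin d⁴ fills as t2g^3 e_g^1 with CFSE 3(−0.4) + 1(+0.6) = -0.6Δ₀ = -79 kJ/mol.
For low-spin the configuration is t2g^4 e_g^0: orbital energy -1.6 × 131 = -210 kJ/mol, and 1 additional pair relative to high-spin adds 310 kJ/mol, giving 100 kJ/mol.
The difference is 100 − (-79) = 179 kJ/mol, so high-spin lies lower.

179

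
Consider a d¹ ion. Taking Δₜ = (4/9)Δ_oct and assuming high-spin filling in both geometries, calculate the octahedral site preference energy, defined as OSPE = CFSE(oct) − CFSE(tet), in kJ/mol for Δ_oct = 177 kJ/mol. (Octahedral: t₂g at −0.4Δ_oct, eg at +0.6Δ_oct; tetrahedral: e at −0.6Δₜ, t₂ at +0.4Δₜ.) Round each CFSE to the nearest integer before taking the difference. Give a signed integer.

-24

Octahedral high-spin t₂g¹ eg⁰: CFSE = -0.4 × 177 = -71 kJ/mol.
In a tetrahedral site the filling is e¹ t₂⁰: CFSE(tet) = -0.6Δₜ = -0.6 × (4/9)(177) = -47 kJ/mol.
Subtracting, OSPE = -71 − (-47) = -24 kJ/mol.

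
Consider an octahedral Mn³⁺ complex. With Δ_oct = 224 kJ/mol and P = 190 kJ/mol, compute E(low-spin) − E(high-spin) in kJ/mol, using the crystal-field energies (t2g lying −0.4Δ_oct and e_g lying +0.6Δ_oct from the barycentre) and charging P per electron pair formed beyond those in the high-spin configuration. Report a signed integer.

-34

Group 7 minus oxidation state +3 gives a d⁴ configuration for Mn³⁺.
In the high-spin limit (t2g^3 e_g^1) the orbital term is -0.6Δ_oct = -134 kJ/mol, with no excess pairing.
For low-spin the configuration is t2g^4 e_g^0: orbital energy -1.6 × 224 = -358 kJ/mol, and 1 additional pair relative to high-spin adds 190 kJ/mol, giving -168 kJ/mol.
E(LS) − E(HS) = -168 − (-134) = -34 kJ/mol.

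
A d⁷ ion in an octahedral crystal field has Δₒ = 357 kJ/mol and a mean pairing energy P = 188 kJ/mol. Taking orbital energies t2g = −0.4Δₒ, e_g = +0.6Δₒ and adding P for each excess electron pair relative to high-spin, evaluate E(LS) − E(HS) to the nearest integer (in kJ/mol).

-169

High-spin: t2g^5 e_g^2, CFSE = -0.8Δₒ = -286 kJ/mol.
Low-spin: t2g^6 e_g^1, orbital CFSE = -1.8Δₒ = -643 kJ/mol; plus 1 excess pair × P = +188 kJ/mol; total -455 kJ/mol.
Thus E(LS) − E(HS) = -169 kJ/mol.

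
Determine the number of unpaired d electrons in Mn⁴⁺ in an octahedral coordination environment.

Mn⁴⁺: group 7, so d-count = 7 − 4 = 3.
Configuration: t2g^3 e_g^0, giving 3 unpaired electrons.

3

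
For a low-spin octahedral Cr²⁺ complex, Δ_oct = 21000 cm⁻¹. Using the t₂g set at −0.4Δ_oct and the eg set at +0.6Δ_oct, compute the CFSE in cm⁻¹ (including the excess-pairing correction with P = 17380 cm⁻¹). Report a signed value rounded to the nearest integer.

-16220

Cr sits in group 6; removing 2 electrons leaves Cr²⁺ with 6 − 2 = 4 d electrons.
The d⁴ electrons fill as t₂g⁴ eg⁰.
CFSE(orbital) = 4×(-0.4Δ_oct) + 0×(0.6Δ_oct) = -1.6Δ_oct; with Δ_oct = 21000 cm⁻¹ that is -33600 cm⁻¹.
Pairing penalty: 1 pair vs 0 in the high-spin reference → 1 extra × P = 17380 cm⁻¹.
Net CFSE = -33600 + 17380 = -16220 cm⁻¹.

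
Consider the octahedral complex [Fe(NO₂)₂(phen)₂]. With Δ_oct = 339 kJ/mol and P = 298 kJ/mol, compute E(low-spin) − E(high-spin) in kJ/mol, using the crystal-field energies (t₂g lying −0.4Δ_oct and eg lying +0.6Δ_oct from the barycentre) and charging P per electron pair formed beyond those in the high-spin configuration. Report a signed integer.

-82

Ligand charges: 2×(-1) from NO₂⁻ and 2×(+0) from phen sum to -2; with overall charge +0, Fe is +2.
Group 8 minus oxidation state +2 gives a d⁶ configuration for Fe²⁺.
In the high-spin limit (t₂g⁴ eg²) the orbital term is -0.4Δ_oct = -136 kJ/mol, with no excess pairing.
Low-spin: t₂g⁶ eg⁰, orbital CFSE = -2.4Δ_oct = -814 kJ/mol; plus 2 excess pairs × P = +596 kJ/mol; total -218 kJ/mol.
Thus E(LS) − E(HS) = -82 kJ/mol.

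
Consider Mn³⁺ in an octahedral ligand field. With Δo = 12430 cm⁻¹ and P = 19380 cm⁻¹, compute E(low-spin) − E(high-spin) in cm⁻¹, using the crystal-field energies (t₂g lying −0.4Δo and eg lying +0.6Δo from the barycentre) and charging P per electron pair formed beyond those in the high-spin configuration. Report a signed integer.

Mn is in group 7, so Mn³⁺ is d⁴ (7 − 3 = 4).
High-spin d⁴ fills as t₂g³ eg¹ with CFSE 3(−0.4) + 1(+0.6) = -0.6Δo = -7458 cm⁻¹.
For low-spin the configuration is t₂g⁴ eg⁰: orbital energy -1.6 × 12430 = -19888 cm⁻¹, and 1 additional pair relative to high-spin adds 19380 cm⁻¹, giving -508 cm⁻¹.
The difference is -508 − (-7458) = 6950 cm⁻¹, so high-spin lies lower.

6950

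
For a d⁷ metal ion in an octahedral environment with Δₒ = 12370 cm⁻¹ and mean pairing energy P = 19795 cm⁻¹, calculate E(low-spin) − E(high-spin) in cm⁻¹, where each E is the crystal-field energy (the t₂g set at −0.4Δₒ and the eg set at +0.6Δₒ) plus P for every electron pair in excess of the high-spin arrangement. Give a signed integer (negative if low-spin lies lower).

7425

In the high-spin limit (t₂g⁵ eg²) the orbital term is -0.8Δₒ = -9896 cm⁻¹, with no excess pairing.
Low-spin t₂g⁶ eg¹ gives -1.8Δₒ = -22266 cm⁻¹, but forming 1 extra pair costs 1P = 19795 cm⁻¹, so E(LS) = -22266 + 19795 = -2471 cm⁻¹.
E(LS) − E(HS) = -2471 − (-9896) = 7425 cm⁻¹.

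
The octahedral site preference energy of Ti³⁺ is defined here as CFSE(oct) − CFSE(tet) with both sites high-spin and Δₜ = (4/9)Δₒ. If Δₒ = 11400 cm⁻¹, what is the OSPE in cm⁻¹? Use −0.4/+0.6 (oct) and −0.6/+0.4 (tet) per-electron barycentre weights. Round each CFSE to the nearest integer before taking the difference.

Ti³⁺: group 4, so d-count = 4 − 3 = 1.
Octahedral (high-spin): t2g^1 e_g^0, CFSE = 1(−0.4) + 0(+0.6) = -0.4Δₒ = -0.4 × 11400 = -4560 cm⁻¹.
In a tetrahedral site the filling is e^1 t2^0: CFSE(tet) = -0.6Δₜ = -0.6 × (4/9)(11400) = -3040 cm⁻¹.
OSPE = CFSE(oct) − CFSE(tet) = -4560 − (-3040) = -1520 cm⁻¹.

-1520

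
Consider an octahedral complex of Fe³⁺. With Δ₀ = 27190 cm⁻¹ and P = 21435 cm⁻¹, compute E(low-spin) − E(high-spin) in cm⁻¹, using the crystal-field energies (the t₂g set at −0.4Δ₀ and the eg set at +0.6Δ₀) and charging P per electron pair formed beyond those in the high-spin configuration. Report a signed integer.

-11510

Fe sits in group 8; removing 3 electrons leaves Fe³⁺ with 8 − 3 = 5 d electrons.
In the high-spin limit (t₂g³ eg²) the orbital term is 0.0Δ₀ = 0 cm⁻¹, with no excess pairing.
Low-spin: t₂g⁵ eg⁰, orbital CFSE = -2.0Δ₀ = -54380 cm⁻¹; plus 2 excess pairs × P = +42870 cm⁻¹; total -11510 cm⁻¹.
Thus E(LS) − E(HS) = -11510 cm⁻¹.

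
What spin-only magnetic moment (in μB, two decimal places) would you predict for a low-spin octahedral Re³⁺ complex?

Group 7 minus oxidation state +3 gives a d⁴ configuration for Re³⁺.
Configuration: t₂g⁴ eg⁰ → 2 unpaired electrons.
μ(spin-only) = √[2(2+2)] = √8 ≈ 2.83 μB.

2.83 μB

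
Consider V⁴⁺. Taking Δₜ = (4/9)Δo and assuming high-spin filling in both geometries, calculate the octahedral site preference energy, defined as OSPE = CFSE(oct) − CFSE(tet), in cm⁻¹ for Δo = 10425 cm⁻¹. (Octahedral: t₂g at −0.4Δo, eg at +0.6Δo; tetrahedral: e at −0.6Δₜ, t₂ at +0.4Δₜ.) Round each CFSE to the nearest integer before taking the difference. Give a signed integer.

V⁴⁺: group 5, so d-count = 5 − 4 = 1.
In an octahedral site d¹ (HS) is t2g^1 e_g^0, giving CFSE(oct) = -0.4Δo = -4170 cm⁻¹.
Tetrahedral e^1 t2^0 gives -0.6Δₜ = -0.6 × (4/9) × 10425 = -2780 cm⁻¹.
Subtracting, OSPE = -4170 − (-2780) = -1390 cm⁻¹.

-1390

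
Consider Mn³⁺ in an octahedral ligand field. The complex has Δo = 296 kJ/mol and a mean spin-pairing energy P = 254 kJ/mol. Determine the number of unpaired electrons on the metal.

Mn³⁺: group 7, so d-count = 7 − 3 = 4.
Δo > P, so pairing is preferred: the ground state is low-spin.
That gives t₂g⁴ eg⁰.
Unpaired electrons: 2.

2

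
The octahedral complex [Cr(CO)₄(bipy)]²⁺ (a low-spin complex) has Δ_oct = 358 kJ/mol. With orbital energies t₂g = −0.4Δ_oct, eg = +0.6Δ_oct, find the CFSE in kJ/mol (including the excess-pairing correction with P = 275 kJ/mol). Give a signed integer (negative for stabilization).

-298

Ligand charges: 4×(+0) from CO and 1×(+0) from bipy sum to +0; with overall charge +2, Cr is +2.
Cr sits in group 6; removing 2 electrons leaves Cr²⁺ with 6 − 2 = 4 d electrons.
Configuration: t₂g⁴ eg⁰.
Orbital CFSE = 4(-0.4) + 0(0.6) = -1.6Δ_oct = -1.6 × 358 = -573 kJ/mol.
High-spin d⁴ would be t₂g³ eg¹ with 0 pairs; low-spin has 1, so 1 excess pair costs +1P = +275 kJ/mol.
Net CFSE = -573 + 275 = -298 kJ/mol.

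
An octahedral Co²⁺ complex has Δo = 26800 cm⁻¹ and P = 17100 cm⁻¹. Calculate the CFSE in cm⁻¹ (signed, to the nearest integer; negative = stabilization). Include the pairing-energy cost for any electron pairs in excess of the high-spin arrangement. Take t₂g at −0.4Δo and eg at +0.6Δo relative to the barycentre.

Co is in group 9, so Co²⁺ is d⁷ (9 − 2 = 7).
Since Δo = 26800 cm⁻¹ > P = 17100 cm⁻¹, the complex adopts the low-spin configuration.
Filling d⁷ accordingly: t₂g⁶ eg¹.
Orbital CFSE = -1.8Δo = -1.8 × 26800 = -48240 cm⁻¹.
Excess pairs vs high-spin: 3 − 2 = 1; pairing cost = +17100 cm⁻¹.
Net CFSE = -48240 + 17100 = -31140 cm⁻¹.

-31140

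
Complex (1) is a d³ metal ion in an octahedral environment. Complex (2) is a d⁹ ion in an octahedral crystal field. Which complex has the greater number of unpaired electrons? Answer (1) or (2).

(1)

(1): t₂g³ eg⁰ → 3 unpaired.
(2): t₂g⁶ eg³ → 1 unpaired.
So (1) has more unpaired electrons.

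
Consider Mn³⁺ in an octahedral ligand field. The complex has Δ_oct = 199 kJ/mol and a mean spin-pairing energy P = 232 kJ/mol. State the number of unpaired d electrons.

Mn³⁺: group 7, so d-count = 7 − 3 = 4.
Since Δ_oct = 199 kJ/mol < P = 232 kJ/mol, the complex adopts the high-spin configuration.
Filling d⁴ accordingly: t₂g³ eg¹.
Unpaired electrons: 4.

4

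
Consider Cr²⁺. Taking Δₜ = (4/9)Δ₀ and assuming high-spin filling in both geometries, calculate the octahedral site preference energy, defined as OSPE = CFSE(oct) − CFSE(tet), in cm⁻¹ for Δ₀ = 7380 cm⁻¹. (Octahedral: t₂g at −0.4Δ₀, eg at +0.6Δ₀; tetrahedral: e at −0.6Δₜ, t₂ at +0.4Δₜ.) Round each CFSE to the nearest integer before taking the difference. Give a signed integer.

Group 6 minus oxidation state +2 gives a d⁴ configuration for Cr²⁺.
Octahedral high-spin t2g^3 e_g^1: CFSE = -0.6 × 7380 = -4428 cm⁻¹.
Tetrahedral: e^2 t2^2, CFSE = 2(−0.6) + 2(+0.4) = -0.4Δₜ = -0.4 × (4/9) × 7380 = -1312 cm⁻¹.
OSPE = CFSE(oct) − CFSE(tet) = -4428 − (-1312) = -3116 cm⁻¹.

-3116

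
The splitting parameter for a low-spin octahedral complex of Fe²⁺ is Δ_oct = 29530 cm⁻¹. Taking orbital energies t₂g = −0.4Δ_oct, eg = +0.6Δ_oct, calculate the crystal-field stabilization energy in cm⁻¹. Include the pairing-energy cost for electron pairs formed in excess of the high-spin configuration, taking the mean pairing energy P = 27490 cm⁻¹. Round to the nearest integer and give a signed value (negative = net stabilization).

Fe²⁺: group 8, so d-count = 8 − 2 = 6.
Electron filling gives t₂g⁶ eg⁰.
Orbital CFSE = 6(-0.4) + 0(0.6) = -2.4Δ_oct = -2.4 × 29530 = -70872 cm⁻¹.
High-spin d⁶ would be t₂g⁴ eg² with 1 pair; low-spin has 3, so 2 excess pairs cost +2P = +54980 cm⁻¹.
Overall CFSE = -70872 + 54980 = -15892 cm⁻¹.

-15892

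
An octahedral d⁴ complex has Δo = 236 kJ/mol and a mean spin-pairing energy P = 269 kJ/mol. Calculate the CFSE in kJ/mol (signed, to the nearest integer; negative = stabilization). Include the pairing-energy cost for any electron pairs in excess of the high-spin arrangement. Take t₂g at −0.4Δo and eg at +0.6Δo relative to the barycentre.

Here Δo < P (236 < 269), so the high-spin state is favoured.
That gives t₂g³ eg¹.
Orbital CFSE = -0.6Δo = -0.6 × 236 = -142 kJ/mol.
High-spin has no excess pairs, so no pairing correction applies.

-142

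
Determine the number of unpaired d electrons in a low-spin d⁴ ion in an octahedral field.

Configuration: t₂g⁴ eg⁰, giving 2 unpaired electrons.

2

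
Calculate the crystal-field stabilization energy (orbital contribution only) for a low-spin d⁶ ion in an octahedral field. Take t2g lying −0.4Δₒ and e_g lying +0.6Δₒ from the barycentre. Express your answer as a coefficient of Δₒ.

-2.4 Δₒ

Configuration: t2g^6 e_g^0.
CFSE = 6(-0.4Δₒ) + 0(0.6Δₒ) = -2.4Δₒ + 0.0Δₒ = -2.4Δₒ.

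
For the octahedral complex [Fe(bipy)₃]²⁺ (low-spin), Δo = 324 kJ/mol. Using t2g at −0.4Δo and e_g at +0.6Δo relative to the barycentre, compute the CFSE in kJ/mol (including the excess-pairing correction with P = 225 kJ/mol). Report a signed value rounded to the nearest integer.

-328

bipy is neutral, so the +2 overall charge sits on Fe: oxidation state +2.
Fe is in group 8, so Fe²⁺ is d⁶ (8 − 2 = 6).
Electron filling gives t2g^6 e_g^0.
CFSE(orbital) = 6×(-0.4Δo) + 0×(0.6Δo) = -2.4Δo; with Δo = 324 kJ/mol that is -778 kJ/mol.
High-spin d⁶ would be t2g^4 e_g^2 with 1 pair; low-spin has 3, so 2 excess pairs cost +2P = +450 kJ/mol.
Combining: -778 + 450 = -328 kJ/mol.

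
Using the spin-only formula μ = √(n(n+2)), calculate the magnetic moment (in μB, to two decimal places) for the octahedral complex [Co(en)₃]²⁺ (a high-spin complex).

en is neutral, so the +2 overall charge sits on Co: oxidation state +2.
Co²⁺: group 9, so d-count = 9 − 2 = 7.
Configuration: t₂g⁵ eg² → 3 unpaired electrons.
μ(spin-only) = √[3(3+2)] = √15 ≈ 3.87 μB.

3.87 μB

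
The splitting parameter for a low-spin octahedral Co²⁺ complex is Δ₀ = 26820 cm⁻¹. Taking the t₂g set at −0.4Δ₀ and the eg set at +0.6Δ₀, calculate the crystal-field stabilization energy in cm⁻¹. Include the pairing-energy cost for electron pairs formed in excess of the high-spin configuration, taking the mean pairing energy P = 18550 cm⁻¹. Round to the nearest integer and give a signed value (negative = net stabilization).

Co is in group 9, so Co²⁺ is d⁷ (9 − 2 = 7).
The d⁷ electrons fill as t₂g⁶ eg¹.
The orbital stabilization is -1.8Δ₀ = -1.8 × 26820 = -48276 cm⁻¹.
Relative to high-spin t₂g⁵ eg² (2 paired), the low-spin configuration has 1 additional pair, contributing +1 × 18550 = +18550 cm⁻¹.
Overall CFSE = -48276 + 18550 = -29726 cm⁻¹.

-29726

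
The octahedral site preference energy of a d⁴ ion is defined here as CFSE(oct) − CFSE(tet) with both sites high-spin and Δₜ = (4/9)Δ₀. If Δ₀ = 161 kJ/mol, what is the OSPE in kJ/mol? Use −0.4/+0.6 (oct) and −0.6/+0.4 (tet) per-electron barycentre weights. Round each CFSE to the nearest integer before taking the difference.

-68

Octahedral (high-spin): t₂g³ eg¹, CFSE = 3(−0.4) + 1(+0.6) = -0.6Δ₀ = -0.6 × 161 = -97 kJ/mol.
Tetrahedral: e² t₂², CFSE = 2(−0.6) + 2(+0.4) = -0.4Δₜ = -0.4 × (4/9) × 161 = -29 kJ/mol.
Subtracting, OSPE = -97 − (-29) = -68 kJ/mol.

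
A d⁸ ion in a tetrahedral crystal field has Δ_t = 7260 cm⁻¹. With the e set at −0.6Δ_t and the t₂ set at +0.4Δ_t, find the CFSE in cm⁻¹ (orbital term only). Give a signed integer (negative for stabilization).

With tetrahedral geometry the complex is necessarily high-spin.
The d⁸ electrons fill as e⁴ t₂⁴.
Orbital CFSE = 4(-0.6) + 4(0.4) = -0.8Δ_t = -0.8 × 7260 = -5808 cm⁻¹.

-5808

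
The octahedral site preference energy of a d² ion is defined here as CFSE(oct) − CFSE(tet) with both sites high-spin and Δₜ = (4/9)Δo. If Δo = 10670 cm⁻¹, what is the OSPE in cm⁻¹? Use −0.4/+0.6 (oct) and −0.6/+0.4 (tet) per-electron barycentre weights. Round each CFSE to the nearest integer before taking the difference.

-2845

Octahedral high-spin t2g^2 e_g^0: CFSE = -0.8 × 10670 = -8536 cm⁻¹.
Tetrahedral e^2 t2^0 gives -1.2Δₜ = -1.2 × (4/9) × 10670 = -5691 cm⁻¹.
Subtracting, OSPE = -8536 − (-5691) = -2845 cm⁻¹.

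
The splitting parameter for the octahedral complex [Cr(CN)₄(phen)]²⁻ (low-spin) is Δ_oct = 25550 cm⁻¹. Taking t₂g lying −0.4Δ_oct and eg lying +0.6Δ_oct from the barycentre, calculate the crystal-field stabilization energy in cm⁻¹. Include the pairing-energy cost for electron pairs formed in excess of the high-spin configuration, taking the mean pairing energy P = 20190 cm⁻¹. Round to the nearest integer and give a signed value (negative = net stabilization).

-20690

Ligand charges: 4×(-1) from CN⁻ and 1×(+0) from phen sum to -4; with overall charge -2, Cr is +2.
Cr is in group 6, so Cr²⁺ is d⁴ (6 − 2 = 4).
Electron filling gives t₂g⁴ eg⁰.
CFSE(orbital) = 4×(-0.4Δ_oct) + 0×(0.6Δ_oct) = -1.6Δ_oct; with Δ_oct = 25550 cm⁻¹ that is -40880 cm⁻¹.
High-spin d⁴ would be t₂g³ eg¹ with 0 pairs; low-spin has 1, so 1 excess pair costs +1P = +20190 cm⁻¹.
Net CFSE = -40880 + 20190 = -20690 cm⁻¹.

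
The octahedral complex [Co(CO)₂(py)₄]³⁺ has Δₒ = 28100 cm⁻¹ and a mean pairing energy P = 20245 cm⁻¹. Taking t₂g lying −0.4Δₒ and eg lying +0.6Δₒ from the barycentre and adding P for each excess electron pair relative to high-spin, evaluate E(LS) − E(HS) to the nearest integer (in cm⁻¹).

-15710

Ligand charges: 2×(+0) from CO and 4×(+0) from py sum to +0; with overall charge +3, Co is +3.
Co is in group 9, so Co³⁺ is d⁶ (9 − 3 = 6).
High-spin: t₂g⁴ eg², CFSE = -0.4Δₒ = -11240 cm⁻¹.
For low-spin the configuration is t₂g⁶ eg⁰: orbital energy -2.4 × 28100 = -67440 cm⁻¹, and 2 additional pairs relative to high-spin add 40490 cm⁻¹, giving -26950 cm⁻¹.
Thus E(LS) − E(HS) = -15710 cm⁻¹.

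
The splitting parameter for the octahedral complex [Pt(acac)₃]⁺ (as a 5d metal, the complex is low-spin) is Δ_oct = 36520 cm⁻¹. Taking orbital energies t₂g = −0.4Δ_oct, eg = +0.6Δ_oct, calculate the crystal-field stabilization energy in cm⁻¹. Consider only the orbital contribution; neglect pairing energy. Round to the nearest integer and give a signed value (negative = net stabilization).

Each acac⁻ contributes -1; 3 × (-1) = -3. With overall charge +1, Pt is in the +4 oxidation state.
Pt sits in group 10; removing 4 electrons leaves Pt⁴⁺ with 10 − 4 = 6 d electrons.
Configuration: t₂g⁶ eg⁰.
The orbital stabilization is -2.4Δ_oct = -2.4 × 36520 = -87648 cm⁻¹.

-87648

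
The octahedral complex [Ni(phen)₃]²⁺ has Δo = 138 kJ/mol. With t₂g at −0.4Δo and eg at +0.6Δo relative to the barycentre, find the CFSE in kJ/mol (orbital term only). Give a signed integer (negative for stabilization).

phen is neutral, so the +2 overall charge sits on Ni: oxidation state +2.
Ni²⁺: group 10, so d-count = 10 − 2 = 8.
The d⁸ electrons fill as t₂g⁶ eg².
The orbital stabilization is -1.2Δo = -1.2 × 138 = -166 kJ/mol.

-166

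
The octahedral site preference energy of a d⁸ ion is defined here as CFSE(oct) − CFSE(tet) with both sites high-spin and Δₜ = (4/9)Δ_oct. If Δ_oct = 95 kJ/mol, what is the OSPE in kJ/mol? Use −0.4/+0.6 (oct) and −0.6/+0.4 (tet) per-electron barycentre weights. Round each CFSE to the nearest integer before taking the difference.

-80

Octahedral (high-spin): t2g^6 e_g^2, CFSE = 6(−0.4) + 2(+0.6) = -1.2Δ_oct = -1.2 × 95 = -114 kJ/mol.
Tetrahedral: e^4 t2^4, CFSE = 4(−0.6) + 4(+0.4) = -0.8Δₜ = -0.8 × (4/9) × 95 = -34 kJ/mol.
Subtracting, OSPE = -114 − (-34) = -80 kJ/mol.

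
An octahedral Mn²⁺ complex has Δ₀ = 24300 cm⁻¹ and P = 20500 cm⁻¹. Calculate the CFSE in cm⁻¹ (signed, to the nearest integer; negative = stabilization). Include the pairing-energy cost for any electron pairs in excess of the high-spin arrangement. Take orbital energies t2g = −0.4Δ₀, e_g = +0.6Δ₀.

-7600

Group 7 minus oxidation state +2 gives a d⁵ configuration for Mn²⁺.
With Δ₀ > P the complex is low-spin.
That gives t2g^5 e_g^0.
Orbital CFSE = -2.0Δ₀ = -2.0 × 24300 = -48600 cm⁻¹.
Excess pairs vs high-spin: 2 − 0 = 2; pairing cost = +41000 cm⁻¹.
Net CFSE = -48600 + 41000 = -7600 cm⁻¹.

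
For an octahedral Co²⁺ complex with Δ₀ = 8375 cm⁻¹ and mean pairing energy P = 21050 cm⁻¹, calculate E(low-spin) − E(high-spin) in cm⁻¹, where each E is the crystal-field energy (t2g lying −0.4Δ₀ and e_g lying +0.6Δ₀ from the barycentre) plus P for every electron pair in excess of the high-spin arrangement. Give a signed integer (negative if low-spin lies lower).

Co is in group 9, so Co²⁺ is d⁷ (9 − 2 = 7).
High-spin: t2g^5 e_g^2, CFSE = -0.8Δ₀ = -6700 cm⁻¹.
For low-spin the configuration is t2g^6 e_g^1: orbital energy -1.8 × 8375 = -15075 cm⁻¹, and 1 additional pair relative to high-spin adds 21050 cm⁻¹, giving 5975 cm⁻¹.
The difference is 5975 − (-6700) = 12675 cm⁻¹, so high-spin lies lower.

12675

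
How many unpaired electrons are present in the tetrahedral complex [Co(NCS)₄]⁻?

Each NCS⁻ contributes -1; 4 × (-1) = -4. With overall charge -1, Co is in the +3 oxidation state.
Group 9 minus oxidation state +3 gives a d⁶ configuration for Co³⁺.
Tetrahedral splitting is small, so the complex is high-spin.
Configuration: e³ t₂³, giving 4 unpaired electrons.

4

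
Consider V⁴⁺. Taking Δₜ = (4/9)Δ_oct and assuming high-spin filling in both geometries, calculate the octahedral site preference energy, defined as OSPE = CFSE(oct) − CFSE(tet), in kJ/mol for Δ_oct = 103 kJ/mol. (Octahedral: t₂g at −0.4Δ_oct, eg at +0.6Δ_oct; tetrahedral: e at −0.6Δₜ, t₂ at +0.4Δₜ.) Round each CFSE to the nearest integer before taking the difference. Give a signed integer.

-14

V is in group 5, so V⁴⁺ is d¹ (5 − 4 = 1).
Octahedral high-spin t2g^1 e_g^0: CFSE = -0.4 × 103 = -41 kJ/mol.
In a tetrahedral site the filling is e^1 t2^0: CFSE(tet) = -0.6Δₜ = -0.6 × (4/9)(103) = -27 kJ/mol.
OSPE = CFSE(oct) − CFSE(tet) = -41 − (-27) = -14 kJ/mol.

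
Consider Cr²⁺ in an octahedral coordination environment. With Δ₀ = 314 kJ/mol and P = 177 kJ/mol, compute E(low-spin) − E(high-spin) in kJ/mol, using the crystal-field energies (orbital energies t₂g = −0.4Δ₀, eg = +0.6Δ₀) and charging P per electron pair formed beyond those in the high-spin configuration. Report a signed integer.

Cr is in group 6, so Cr²⁺ is d⁴ (6 − 2 = 4).
High-spin: t₂g³ eg¹, CFSE = -0.6Δ₀ = -188 kJ/mol.
Low-spin: t₂g⁴ eg⁰, orbital CFSE = -1.6Δ₀ = -502 kJ/mol; plus 1 excess pair × P = +177 kJ/mol; total -325 kJ/mol.
Thus E(LS) − E(HS) = -137 kJ/mol.

-137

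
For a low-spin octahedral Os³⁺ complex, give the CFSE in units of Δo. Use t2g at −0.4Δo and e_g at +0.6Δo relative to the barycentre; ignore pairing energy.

Os³⁺: group 8, so d-count = 8 − 3 = 5.
Configuration: t2g^5 e_g^0.
CFSE = 5(-0.4Δo) + 0(0.6Δo) = -2.0Δo + 0.0Δo = -2.0Δo.

-2.0 Δo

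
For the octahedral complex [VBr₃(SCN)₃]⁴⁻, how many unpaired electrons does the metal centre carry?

3

Ligand charges: 3×(-1) from Br⁻ and 3×(-1) from SCN⁻ sum to -6; with overall charge -4, V is +2.
Group 5 minus oxidation state +2 gives a d³ configuration for V²⁺.
Configuration: t₂g³ eg⁰, giving 3 unpaired electrons.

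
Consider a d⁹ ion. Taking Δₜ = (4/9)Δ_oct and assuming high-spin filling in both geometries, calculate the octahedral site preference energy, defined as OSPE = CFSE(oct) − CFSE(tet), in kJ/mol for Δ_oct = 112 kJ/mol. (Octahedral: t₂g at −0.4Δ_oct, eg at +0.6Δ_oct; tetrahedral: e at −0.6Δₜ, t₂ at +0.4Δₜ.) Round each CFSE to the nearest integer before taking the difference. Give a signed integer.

-47

Octahedral high-spin t₂g⁶ eg³: CFSE = -0.6 × 112 = -67 kJ/mol.
In a tetrahedral site the filling is e⁴ t₂⁵: CFSE(tet) = -0.4Δₜ = -0.4 × (4/9)(112) = -20 kJ/mol.
OSPE = -67 − (-20) = -47 kJ/mol.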